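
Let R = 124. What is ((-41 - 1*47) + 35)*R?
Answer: -6572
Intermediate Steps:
((-41 - 1*47) + 35)*R = ((-41 - 1*47) + 35)*124 = ((-41 - 47) + 35)*124 = (-88 + 35)*124 = -53*124 = -6572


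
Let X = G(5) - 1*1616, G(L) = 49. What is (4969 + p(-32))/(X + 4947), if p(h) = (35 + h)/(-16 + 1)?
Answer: 6211/4225 ≈ 1.4701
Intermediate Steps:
p(h) = -7/3 - h/15 (p(h) = (35 + h)/(-15) = (35 + h)*(-1/15) = -7/3 - h/15)
X = -1567 (X = 49 - 1*1616 = 49 - 1616 = -1567)
(4969 + p(-32))/(X + 4947) = (4969 + (-7/3 - 1/15*(-32)))/(-1567 + 4947) = (4969 + (-7/3 + 32/15))/3380 = (4969 - 1/5)*(1/3380) = (24844/5)*(1/3380) = 6211/4225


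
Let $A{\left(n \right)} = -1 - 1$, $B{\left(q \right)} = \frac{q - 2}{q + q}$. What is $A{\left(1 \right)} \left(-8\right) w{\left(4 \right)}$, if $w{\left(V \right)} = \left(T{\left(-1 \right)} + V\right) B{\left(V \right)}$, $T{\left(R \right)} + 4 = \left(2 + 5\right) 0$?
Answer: $0$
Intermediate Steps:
$B{\left(q \right)} = \frac{-2 + q}{2 q}$
$A{\left(n \right)} = -2$
$T{\left(R \right)} = -4$ ($T{\left(R \right)} = -4 + \left(2 + 5\right) 0 = -4 + 7 \cdot 0 = -4 + 0 = -4$)
$w{\left(V \right)} = \frac{\left(-4 + V\right) \left(-2 + V\right)}{2 V}$ ($w{\left(V \right)} = \left(-4 + V\right) \frac{-2 + V}{2 V} = \frac{\left(-4 + V\right) \left(-2 + V\right)}{2 V}$)
$A{\left(1 \right)} \left(-8\right) w{\left(4 \right)} = \left(-2\right) \left(-8\right) \left(-3 + \frac{1}{2} \cdot 4 + \frac{4}{4}\right) = 16 \left(-3 + 2 + 4 \cdot \frac{1}{4}\right) = 16 \left(-3 + 2 + 1\right) = 16 \cdot 0 = 0$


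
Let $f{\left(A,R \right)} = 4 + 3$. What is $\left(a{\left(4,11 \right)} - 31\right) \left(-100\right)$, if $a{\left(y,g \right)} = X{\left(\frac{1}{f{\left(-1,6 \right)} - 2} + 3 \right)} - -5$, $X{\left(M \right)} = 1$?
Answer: $2500$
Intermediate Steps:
$f{\left(A,R \right)} = 7$
$a{\left(y,g \right)} = 6$ ($a{\left(y,g \right)} = 1 - -5 = 1 + 5 = 6$)
$\left(a{\left(4,11 \right)} - 31\right) \left(-100\right) = \left(6 - 31\right) \left(-100\right) = \left(-25\right) \left(-100\right) = 2500$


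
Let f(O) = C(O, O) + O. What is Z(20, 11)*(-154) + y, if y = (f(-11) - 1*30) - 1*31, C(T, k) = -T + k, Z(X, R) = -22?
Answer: 3316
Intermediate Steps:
C(T, k) = k - T
f(O) = O (f(O) = (O - O) + O = 0 + O = O)
y = -72 (y = (-11 - 1*30) - 1*31 = (-11 - 30) - 31 = -41 - 31 = -72)
Z(20, 11)*(-154) + y = -22*(-154) - 72 = 3388 - 72 = 3316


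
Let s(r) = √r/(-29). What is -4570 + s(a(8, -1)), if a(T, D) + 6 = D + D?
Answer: -4570 - 2*I*√2/29 ≈ -4570.0 - 0.097532*I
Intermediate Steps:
a(T, D) = -6 + 2*D (a(T, D) = -6 + (D + D) = -6 + 2*D)
s(r) = -√r/29
-4570 + s(a(8, -1)) = -4570 - √(-6 + 2*(-1))/29 = -4570 - √(-6 - 2)/29 = -4570 - 2*I*√2/29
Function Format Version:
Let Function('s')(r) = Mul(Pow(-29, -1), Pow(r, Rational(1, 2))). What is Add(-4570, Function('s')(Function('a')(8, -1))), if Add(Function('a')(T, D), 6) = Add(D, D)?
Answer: Add(-4570, Mul(Rational(-2, 29), I, Pow(2, Rational(1, 2)))) ≈ Add(-4570.0, Mul(-0.097532, I))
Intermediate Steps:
Function('a')(T, D) = Add(-6, Mul(2, D)) (Function('a')(T, D) = Add(-6, Add(D, D)) = Add(-6, Mul(2, D)))
Function('s')(r) = Mul(Rational(-1, 29), Pow(r, Rational(1, 2)))
Add(-4570, Function('s')(Function('a')(8, -1))) = Add(-4570, Mul(Rational(-1, 29), Pow(Add(-6, Mul(2, -1)), Rational(1, 2)))) = Add(-4570, Mul(Rational(-1, 29), Pow(Add(-6, -2), Rational(1, 2)))) = Add(-4570, Mul(Rational(-1, 29), Pow(-8, Rational(1, 2)))) = Add(-4570, Mul(Rational(-1, 29), Mul(2, I, Pow(2, Rational(1, 2))))) = Add(-4570, Mul(Rational(-2, 29), I, Pow(2, Rational(1, 2))))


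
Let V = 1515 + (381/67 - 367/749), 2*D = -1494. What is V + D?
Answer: 38801324/50183 ≈ 773.20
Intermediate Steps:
D = -747 (D = (½)*(-1494) = -747)
V = 76288025/50183 (V = 1515 + (381*(1/67) - 367*1/749) = 1515 + (381/67 - 367/749) = 1515 + 260780/50183 = 76288025/50183 ≈ 1520.2)
V + D = 76288025/50183 - 747 = 38801324/50183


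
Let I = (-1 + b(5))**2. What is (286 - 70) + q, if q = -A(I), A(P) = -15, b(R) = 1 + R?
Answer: 231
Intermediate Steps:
I = 25 (I = (-1 + (1 + 5))**2 = (-1 + 6)**2 = 5**2 = 25)
q = 15 (q = -1*(-15) = 15)
(286 - 70) + q = (286 - 70) + 15 = 216 + 15 = 231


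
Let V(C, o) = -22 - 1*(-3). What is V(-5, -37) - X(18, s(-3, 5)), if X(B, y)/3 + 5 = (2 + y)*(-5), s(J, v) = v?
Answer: 101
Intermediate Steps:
X(B, y) = -45 - 15*y (X(B, y) = -15 + 3*((2 + y)*(-5)) = -15 + 3*(-10 - 5*y) = -15 + (-30 - 15*y) = -45 - 15*y)
V(C, o) = -19 (V(C, o) = -22 + 3 = -19)
V(-5, -37) - X(18, s(-3, 5)) = -19 - (-45 - 15*5) = -19 - (-45 - 75) = -19 - 1*(-120) = -19 + 120 = 101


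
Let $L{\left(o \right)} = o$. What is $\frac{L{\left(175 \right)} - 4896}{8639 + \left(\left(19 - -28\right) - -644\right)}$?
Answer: $- \frac{4721}{9330} \approx -0.506$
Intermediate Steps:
$\frac{L{\left(175 \right)} - 4896}{8639 + \left(\left(19 - -28\right) - -644\right)} = \frac{175 - 4896}{8639 + \left(\left(19 - -28\right) - -644\right)} = - \frac{4721}{8639 + \left(\left(19 + 28\right) + 644\right)} = - \frac{4721}{8639 + \left(47 + 644\right)} = - \frac{4721}{8639 + 691} = - \frac{4721}{9330}$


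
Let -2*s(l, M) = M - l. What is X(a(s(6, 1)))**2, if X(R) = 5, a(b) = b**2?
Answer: 25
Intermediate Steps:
s(l, M) = l/2 - M/2 (s(l, M) = -(M - l)/2 = l/2 - M/2)
X(a(s(6, 1)))**2 = 5**2 = 25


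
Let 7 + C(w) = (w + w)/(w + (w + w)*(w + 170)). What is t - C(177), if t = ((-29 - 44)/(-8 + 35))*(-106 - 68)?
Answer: 2986397/6255 ≈ 477.44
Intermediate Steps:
C(w) = -7 + 2*w/(w + 2*w*(170 + w)) (C(w) = -7 + (w + w)/(w + (w + w)*(w + 170)) = -7 + (2*w)/(w + (2*w)*(170 + w)) = -7 + (2*w)/(w + 2*w*(170 + w)) = -7 + 2*w/(w + 2*w*(170 + w)))
t = 4234/9 (t = -73/27*(-174) = 4234/9 ≈ 470.44)
t - C(177) = 4234/9 - (-2385 - 14*177)/(341 + 2*177) = 4234/9 - (-2385 - 2478)/(341 + 354) = 4234/9 - (-4863)/695 = 4234/9 - 1*(-4863/695) = 4234/9 + 4863/695 = 2986397/6255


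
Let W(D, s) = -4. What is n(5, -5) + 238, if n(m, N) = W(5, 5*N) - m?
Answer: 229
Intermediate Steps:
n(m, N) = -4 - m
n(5, -5) + 238 = (-4 - 1*5) + 238 = (-4 - 5) + 238 = -9 + 238 = 229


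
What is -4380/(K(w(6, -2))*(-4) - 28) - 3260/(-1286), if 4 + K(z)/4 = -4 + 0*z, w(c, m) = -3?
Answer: -132667/3215 ≈ -41.265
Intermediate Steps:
K(z) = -32 (K(z) = -16 + 4*(-4 + 0*z) = -16 + 4*(-4 + 0) = -16 + 4*(-4) = -16 - 16 = -32)
-4380/(K(w(6, -2))*(-4) - 28) - 3260/(-1286) = -4380/(-32*(-4) - 28) - 3260/(-1286) = -4380/(128 - 28) - 3260*(-1/1286) = -4380/100 + 1630/643 = -4380*1/100 + 1630/643 = -219/5 + 1630/643 = -132667/3215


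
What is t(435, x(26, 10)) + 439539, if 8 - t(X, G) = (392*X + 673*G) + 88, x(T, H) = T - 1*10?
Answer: 258171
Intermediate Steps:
x(T, H) = -10 + T (x(T, H) = T - 10 = -10 + T)
t(X, G) = -80 - 673*G - 392*X (t(X, G) = 8 - ((392*X + 673*G) + 88) = 8 - (88 + 392*X + 673*G) = 8 + (-88 - 673*G - 392*X) = -80 - 673*G - 392*X)
t(435, x(26, 10)) + 439539 = (-80 - 673*(-10 + 26) - 392*435) + 439539 = (-80 - 673*16 - 170520) + 439539 = (-80 - 10768 - 170520) + 439539 = -181368 + 439539 = 258171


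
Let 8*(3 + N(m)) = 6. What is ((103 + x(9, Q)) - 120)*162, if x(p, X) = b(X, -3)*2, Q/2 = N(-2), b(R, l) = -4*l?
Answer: 1134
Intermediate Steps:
N(m) = -9/4 (N(m) = -3 + (⅛)*6 = -3 + ¾ = -9/4)
Q = -9/2 (Q = 2*(-9/4) = -9/2 ≈ -4.5000)
x(p, X) = 24 (x(p, X) = -4*(-3)*2 = 12*2 = 24)
((103 + x(9, Q)) - 120)*162 = ((103 + 24) - 120)*162 = (127 - 120)*162 = 7*162 = 1134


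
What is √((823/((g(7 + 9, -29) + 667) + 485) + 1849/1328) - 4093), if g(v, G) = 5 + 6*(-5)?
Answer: I*√11688112584069/53452 ≈ 63.96*I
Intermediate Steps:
g(v, G) = -25 (g(v, G) = 5 - 30 = -25)
√((823/((g(7 + 9, -29) + 667) + 485) + 1849/1328) - 4093) = √((823/((-25 + 667) + 485) + 1849/1328) - 4093) = √((823/(642 + 485) + 1849*(1/1328)) - 4093) = √((823/1127 + 1849/1328) - 4093) = √(3176767/1496656 - 4093) = √(-6122636241/1496656) = I*√11688112584069/53452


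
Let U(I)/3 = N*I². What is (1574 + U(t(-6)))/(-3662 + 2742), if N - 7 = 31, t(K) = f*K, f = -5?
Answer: -52087/460 ≈ -113.23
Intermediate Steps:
t(K) = -5*K
N = 38 (N = 7 + 31 = 38)
U(I) = 114*I² (U(I) = 3*(38*I²) = 114*I²)
(1574 + U(t(-6)))/(-3662 + 2742) = (1574 + 114*(-5*(-6))²)/(-3662 + 2742) = (1574 + 114*30²)/(-920) = (1574 + 114*900)*(-1/920) = (1574 + 102600)*(-1/920) = 104174*(-1/920) = -52087/460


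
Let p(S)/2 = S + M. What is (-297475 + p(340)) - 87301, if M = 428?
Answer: -383240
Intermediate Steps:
p(S) = 856 + 2*S (p(S) = 2*(S + 428) = 2*(428 + S) = 856 + 2*S)
(-297475 + p(340)) - 87301 = (-297475 + (856 + 2*340)) - 87301 = (-297475 + (856 + 680)) - 87301 = (-297475 + 1536) - 87301 = -295939 - 87301 = -383240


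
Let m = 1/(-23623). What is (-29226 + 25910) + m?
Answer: -78333869/23623 ≈ -3316.0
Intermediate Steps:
m = -1/23623 ≈ -4.2332e-5
(-29226 + 25910) + m = (-29226 + 25910) - 1/23623 = -3316 - 1/23623 = -78333869/23623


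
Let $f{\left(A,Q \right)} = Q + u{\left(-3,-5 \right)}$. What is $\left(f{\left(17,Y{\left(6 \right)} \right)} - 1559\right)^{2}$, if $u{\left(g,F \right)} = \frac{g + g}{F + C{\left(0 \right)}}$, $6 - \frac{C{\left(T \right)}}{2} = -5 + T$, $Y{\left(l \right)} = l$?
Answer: $\frac{697329649}{289} \approx 2.4129 \cdot 10^{6}$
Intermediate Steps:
$C{\left(T \right)} = 22 - 2 T$ ($C{\left(T \right)} = 12 - 2 \left(-5 + T\right) = 12 - \left(-10 + 2 T\right) = 22 - 2 T$)
$u{\left(g,F \right)} = \frac{2 g}{22 + F}$ ($u{\left(g,F \right)} = \frac{g + g}{F + \left(22 - 0\right)} = \frac{2 g}{F + \left(22 + 0\right)} = \frac{2 g}{F + 22} = \frac{2 g}{22 + F}$)
$f{\left(A,Q \right)} = - \frac{6}{17} + Q$ ($f{\left(A,Q \right)} = Q + 2 \left(-3\right) \frac{1}{22 - 5} = Q + 2 \left(-3\right) \frac{1}{17} = Q - \frac{6}{17} = - \frac{6}{17} + Q$)
$\left(f{\left(17,Y{\left(6 \right)} \right)} - 1559\right)^{2} = \left(\left(- \frac{6}{17} + 6\right) - 1559\right)^{2} = \left(\frac{96}{17} - 1559\right)^{2} = \left(- \frac{26407}{17}\right)^{2} = \frac{697329649}{289}$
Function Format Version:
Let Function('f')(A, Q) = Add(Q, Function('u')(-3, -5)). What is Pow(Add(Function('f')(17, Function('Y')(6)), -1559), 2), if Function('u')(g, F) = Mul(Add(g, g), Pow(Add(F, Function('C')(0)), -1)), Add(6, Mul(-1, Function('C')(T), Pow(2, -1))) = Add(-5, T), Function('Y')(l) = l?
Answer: Rational(697329649, 289) ≈ 2.4129e+6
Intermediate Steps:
Function('C')(T) = Add(22, Mul(-2, T)) (Function('C')(T) = Add(12, Mul(-2, Add(-5, T))) = Add(12, Add(10, Mul(-2, T))) = Add(22, Mul(-2, T)))
Function('u')(g, F) = Mul(2, g, Pow(Add(22, F), -1)) (Function('u')(g, F) = Mul(Add(g, g), Pow(Add(F, Add(22, Mul(-2, 0))), -1)) = Mul(Mul(2, g), Pow(Add(F, Add(22, 0)), -1)) = Mul(Mul(2, g), Pow(Add(F, 22), -1)) = Mul(Mul(2, g), Pow(Add(22, F), -1)) = Mul(2, g, Pow(Add(22, F), -1)))
Function('f')(A, Q) = Add(Rational(-6, 17), Q) (Function('f')(A, Q) = Add(Q, Mul(2, -3, Pow(Add(22, -5), -1))) = Add(Q, Mul(2, -3, Pow(17, -1))) = Add(Q, Mul(2, -3, Rational(1, 17))) = Add(Q, Rational(-6, 17)) = Add(Rational(-6, 17), Q))
Pow(Add(Function('f')(17, Function('Y')(6)), -1559), 2) = Pow(Add(Add(Rational(-6, 17), 6), -1559), 2) = Pow(Add(Rational(96, 17), -1559), 2) = Pow(Rational(-26407, 17), 2) = Rational(697329649, 289)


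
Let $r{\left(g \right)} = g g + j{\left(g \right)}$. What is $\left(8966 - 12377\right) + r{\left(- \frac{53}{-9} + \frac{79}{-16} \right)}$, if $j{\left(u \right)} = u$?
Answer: $- \frac{70691999}{20736} \approx -3409.1$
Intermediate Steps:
$r{\left(g \right)} = g + g^{2}$ ($r{\left(g \right)} = g g + g = g^{2} + g = g + g^{2}$)
$\left(8966 - 12377\right) + r{\left(- \frac{53}{-9} + \frac{79}{-16} \right)} = \left(8966 - 12377\right) + \left(- \frac{53}{-9} + \frac{79}{-16}\right) \left(1 + \left(- \frac{53}{-9} + \frac{79}{-16}\right)\right) = \left(8966 - 12377\right) + \left(\left(-53\right) \left(- \frac{1}{9}\right) + 79 \left(- \frac{1}{16}\right)\right) \left(1 + \left(\left(-53\right) \left(- \frac{1}{9}\right) + 79 \left(- \frac{1}{16}\right)\right)\right) = -3411 + \left(\frac{53}{9} - \frac{79}{16}\right) \left(1 + \left(\frac{53}{9} - \frac{79}{16}\right)\right) = -3411 + \frac{137 \left(1 + \frac{137}{144}\right)}{144} = -3411 + \frac{137}{144} \cdot \frac{281}{144} = -3411 + \frac{38497}{20736} = - \frac{70691999}{20736}$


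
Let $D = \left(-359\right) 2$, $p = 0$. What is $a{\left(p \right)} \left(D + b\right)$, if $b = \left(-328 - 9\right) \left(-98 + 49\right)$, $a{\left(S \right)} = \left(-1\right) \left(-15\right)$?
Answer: $236925$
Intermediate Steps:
$a{\left(S \right)} = 15$
$b = 16513$ ($b = \left(-337\right) \left(-49\right) = 16513$)
$D = -718$
$a{\left(p \right)} \left(D + b\right) = 15 \left(-718 + 16513\right) = 15 \cdot 15795 = 236925$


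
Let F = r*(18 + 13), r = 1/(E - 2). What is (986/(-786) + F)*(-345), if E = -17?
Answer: 2478250/2489 ≈ 995.68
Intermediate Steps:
r = -1/19 (r = 1/(-17 - 2) = 1/(-19) = -1/19 ≈ -0.052632)
F = -31/19 (F = -(18 + 13)/19 = -1/19*31 = -31/19 ≈ -1.6316)
(986/(-786) + F)*(-345) = (986/(-786) - 31/19)*(-345) = (986*(-1/786) - 31/19)*(-345) = (-493/393 - 31/19)*(-345) = -21550/7467*(-345) = 2478250/2489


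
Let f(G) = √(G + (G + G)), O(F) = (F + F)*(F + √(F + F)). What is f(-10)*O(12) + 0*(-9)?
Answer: 288*I*(√5 + √30) ≈ 2221.4*I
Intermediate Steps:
O(F) = 2*F*(F + √2*√F) (O(F) = (2*F)*(F + √(2*F)) = (2*F)*(F + √2*√F) = 2*F*(F + √2*√F))
f(G) = √3*√G (f(G) = √(G + 2*G) = √(3*G) = √3*√G)
f(-10)*O(12) + 0*(-9) = (√3*√(-10))*(2*12² + 2*√2*12^(3/2)) + 0*(-9) = (√3*(I*√10))*(2*144 + 2*√2*(24*√3)) + 0 = (I*√30)*(288 + 48*√6) + 0 = I*√30*(288 + 48*√6) + 0 = I*√30*(288 + 48*√6)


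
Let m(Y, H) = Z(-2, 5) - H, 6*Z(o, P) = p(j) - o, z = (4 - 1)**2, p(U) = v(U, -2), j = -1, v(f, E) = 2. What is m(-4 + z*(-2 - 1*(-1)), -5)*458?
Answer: 7786/3 ≈ 2595.3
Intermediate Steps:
p(U) = 2
z = 9 (z = 3**2 = 9)
Z(o, P) = 1/3 - o/6 (Z(o, P) = (2 - o)/6 = 1/3 - o/6)
m(Y, H) = 2/3 - H (m(Y, H) = (1/3 - 1/6*(-2)) - H = (1/3 + 1/3) - H = 2/3 - H)
m(-4 + z*(-2 - 1*(-1)), -5)*458 = (2/3 - 1*(-5))*458 = (2/3 + 5)*458 = (17/3)*458 = 7786/3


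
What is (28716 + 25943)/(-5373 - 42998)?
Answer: -54659/48371 ≈ -1.1300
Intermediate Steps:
(28716 + 25943)/(-5373 - 42998) = 54659/(-48371) = 54659*(-1/48371) = -54659/48371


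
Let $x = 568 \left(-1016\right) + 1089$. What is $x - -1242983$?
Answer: $666984$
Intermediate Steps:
$x = -575999$ ($x = -577088 + 1089 = -575999$)
$x - -1242983 = -575999 - -1242983 = -575999 + 1242983 = 666984$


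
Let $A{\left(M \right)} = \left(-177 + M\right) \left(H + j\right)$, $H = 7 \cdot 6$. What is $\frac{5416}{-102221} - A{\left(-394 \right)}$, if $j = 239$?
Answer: $\frac{16401456255}{102221} \approx 1.6045 \cdot 10^{5}$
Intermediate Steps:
$H = 42$
$A{\left(M \right)} = -49737 + 281 M$ ($A{\left(M \right)} = \left(-177 + M\right) \left(42 + 239\right) = \left(-177 + M\right) 281 = -49737 + 281 M$)
$\frac{5416}{-102221} - A{\left(-394 \right)} = \frac{5416}{-102221} - \left(-49737 + 281 \left(-394\right)\right) = 5416 \left(- \frac{1}{102221}\right) - \left(-49737 - 110714\right) = - \frac{5416}{102221} - -160451 = - \frac{5416}{102221} + 160451 = \frac{16401456255}{102221}$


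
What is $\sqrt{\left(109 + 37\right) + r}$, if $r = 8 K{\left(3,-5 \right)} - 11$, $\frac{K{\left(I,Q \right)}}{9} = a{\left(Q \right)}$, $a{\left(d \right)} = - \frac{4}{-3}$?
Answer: $\sqrt{231} \approx 15.199$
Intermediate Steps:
$a{\left(d \right)} = \frac{4}{3}$ ($a{\left(d \right)} = \left(-4\right) \left(- \frac{1}{3}\right) = \frac{4}{3}$)
$K{\left(I,Q \right)} = 12$ ($K{\left(I,Q \right)} = 9 \cdot \frac{4}{3} = 12$)
$r = 85$ ($r = 8 \cdot 12 - 11 = 96 - 11 = 85$)
$\sqrt{\left(109 + 37\right) + r} = \sqrt{\left(109 + 37\right) + 85} = \sqrt{146 + 85} = \sqrt{231}$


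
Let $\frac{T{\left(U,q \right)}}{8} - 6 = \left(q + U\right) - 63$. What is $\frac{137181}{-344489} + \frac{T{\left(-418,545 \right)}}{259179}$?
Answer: $- \frac{1861132661}{4699174449} \approx -0.39606$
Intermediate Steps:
$T{\left(U,q \right)} = -456 + 8 U + 8 q$ ($T{\left(U,q \right)} = 48 + 8 \left(\left(q + U\right) - 63\right) = 48 + 8 \left(\left(U + q\right) - 63\right) = 48 + 8 \left(-63 + U + q\right) = 48 + \left(-504 + 8 U + 8 q\right) = -456 + 8 U + 8 q$)
$\frac{137181}{-344489} + \frac{T{\left(-418,545 \right)}}{259179} = \frac{137181}{-344489} + \frac{-456 + 8 \left(-418\right) + 8 \cdot 545}{259179} = 137181 \left(- \frac{1}{344489}\right) + \left(-456 - 3344 + 4360\right) \frac{1}{259179} = - \frac{137181}{344489} + 560 \cdot \frac{1}{259179} = - \frac{137181}{344489} + \frac{560}{259179} = - \frac{1861132661}{4699174449}$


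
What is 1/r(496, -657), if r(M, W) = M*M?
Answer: 1/246016 ≈ 4.0648e-6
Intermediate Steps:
r(M, W) = M**2
1/r(496, -657) = 1/(496**2) = 1/246016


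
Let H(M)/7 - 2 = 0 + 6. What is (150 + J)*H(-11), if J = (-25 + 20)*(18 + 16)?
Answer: -1120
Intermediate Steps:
J = -170 (J = -5*34 = -170)
H(M) = 56 (H(M) = 14 + 7*(0 + 6) = 14 + 7*6 = 14 + 42 = 56)
(150 + J)*H(-11) = (150 - 170)*56 = -20*56 = -1120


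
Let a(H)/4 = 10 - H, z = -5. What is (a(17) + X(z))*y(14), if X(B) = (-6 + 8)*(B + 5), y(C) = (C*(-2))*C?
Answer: 10976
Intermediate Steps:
y(C) = -2*C² (y(C) = (-2*C)*C = -2*C²)
a(H) = 40 - 4*H (a(H) = 4*(10 - H) = 40 - 4*H)
X(B) = 10 + 2*B (X(B) = 2*(5 + B) = 10 + 2*B)
(a(17) + X(z))*y(14) = ((40 - 4*17) + (10 + 2*(-5)))*(-2*14²) = ((40 - 68) + (10 - 10))*(-2*196) = (-28 + 0)*(-392) = -28*(-392) = 10976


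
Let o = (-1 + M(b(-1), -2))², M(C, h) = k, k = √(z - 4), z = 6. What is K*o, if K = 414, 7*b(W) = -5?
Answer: 1242 - 828*√2 ≈ 71.031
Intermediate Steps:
b(W) = -5/7 (b(W) = (⅐)*(-5) = -5/7)
k = √2 (k = √(6 - 4) = √2 ≈ 1.4142)
M(C, h) = √2
o = (-1 + √2)² ≈ 0.17157
K*o = 414*(1 - √2)²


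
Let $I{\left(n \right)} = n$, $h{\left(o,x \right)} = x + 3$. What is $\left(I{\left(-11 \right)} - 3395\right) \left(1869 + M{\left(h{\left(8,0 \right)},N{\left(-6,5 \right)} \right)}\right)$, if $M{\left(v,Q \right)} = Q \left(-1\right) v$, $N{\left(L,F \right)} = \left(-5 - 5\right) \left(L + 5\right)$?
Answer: $-6263634$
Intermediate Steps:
$h{\left(o,x \right)} = 3 + x$
$N{\left(L,F \right)} = -50 - 10 L$ ($N{\left(L,F \right)} = - 10 \left(5 + L\right) = -50 - 10 L$)
$M{\left(v,Q \right)} = - Q v$
$\left(I{\left(-11 \right)} - 3395\right) \left(1869 + M{\left(h{\left(8,0 \right)},N{\left(-6,5 \right)} \right)}\right) = \left(-11 - 3395\right) \left(1869 - \left(-50 - -60\right) \left(3 + 0\right)\right) = - 3406 \left(1869 - \left(-50 + 60\right) 3\right) = - 3406 \left(1869 - 10 \cdot 3\right) = - 3406 \left(1869 - 30\right) = \left(-3406\right) 1839 = -6263634$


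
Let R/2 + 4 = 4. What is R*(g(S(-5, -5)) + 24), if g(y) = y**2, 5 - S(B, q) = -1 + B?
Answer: 0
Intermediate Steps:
S(B, q) = 6 - B (S(B, q) = 5 - (-1 + B) = 5 + (1 - B) = 6 - B)
R = 0 (R = -8 + 2*4 = -8 + 8 = 0)
R*(g(S(-5, -5)) + 24) = 0*((6 - 1*(-5))**2 + 24) = 0*((6 + 5)**2 + 24) = 0*(11**2 + 24) = 0*(121 + 24) = 0*145 = 0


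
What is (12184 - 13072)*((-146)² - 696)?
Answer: -18310560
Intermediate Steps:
(12184 - 13072)*((-146)² - 696) = -888*(21316 - 696) = -888*20620 = -18310560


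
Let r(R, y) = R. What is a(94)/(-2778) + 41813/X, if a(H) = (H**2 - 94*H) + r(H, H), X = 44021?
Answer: 56009270/61145169 ≈ 0.91601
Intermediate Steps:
a(H) = H**2 - 93*H (a(H) = (H**2 - 94*H) + H = H**2 - 93*H)
a(94)/(-2778) + 41813/X = (94*(-93 + 94))/(-2778) + 41813/44021 = (94*1)*(-1/2778) + 41813*(1/44021) = 94*(-1/2778) + 41813/44021 = -47/1389 + 41813/44021 = 56009270/61145169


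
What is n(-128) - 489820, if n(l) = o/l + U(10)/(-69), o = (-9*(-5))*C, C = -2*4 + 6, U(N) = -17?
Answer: -2163040927/4416 ≈ -4.8982e+5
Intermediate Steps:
C = -2 (C = -8 + 6 = -2)
o = -90 (o = -9*(-5)*(-2) = -3*(-15)*(-2) = 45*(-2) = -90)
n(l) = 17/69 - 90/l (n(l) = -90/l - 17/(-69) = -90/l - 17*(-1/69) = -90/l + 17/69 = 17/69 - 90/l)
n(-128) - 489820 = (17/69 - 90/(-128)) - 489820 = (17/69 - 90*(-1/128)) - 489820 = (17/69 + 45/64) - 489820 = 4193/4416 - 489820 = -2163040927/4416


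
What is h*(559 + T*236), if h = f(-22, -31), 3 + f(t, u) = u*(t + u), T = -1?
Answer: 529720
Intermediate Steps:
f(t, u) = -3 + u*(t + u)
h = 1640 (h = -3 + (-31)² - 22*(-31) = -3 + 961 + 682 = 1640)
h*(559 + T*236) = 1640*(559 - 1*236) = 1640*(559 - 236) = 1640*323 = 529720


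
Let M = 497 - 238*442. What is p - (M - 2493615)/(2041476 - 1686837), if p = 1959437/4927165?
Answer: 13497214578053/1747364868435 ≈ 7.7243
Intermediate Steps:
M = -104699 (M = 497 - 105196 = -104699)
p = 1959437/4927165 (p = 1959437*(1/4927165) = 1959437/4927165 ≈ 0.39768)
p - (M - 2493615)/(2041476 - 1686837) = 1959437/4927165 - (-104699 - 2493615)/(2041476 - 1686837) = 1959437/4927165 - (-2598314)/354639 = 1959437/4927165 - 1*(-2598314/354639) = 1959437/4927165 + 2598314/354639 = 13497214578053/1747364868435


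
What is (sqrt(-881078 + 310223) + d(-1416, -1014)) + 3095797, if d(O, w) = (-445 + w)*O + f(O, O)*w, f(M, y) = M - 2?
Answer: 6599593 + I*sqrt(570855) ≈ 6.5996e+6 + 755.55*I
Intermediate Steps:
f(M, y) = -2 + M
d(O, w) = O*(-445 + w) + w*(-2 + O) (d(O, w) = (-445 + w)*O + (-2 + O)*w = O*(-445 + w) + w*(-2 + O))
(sqrt(-881078 + 310223) + d(-1416, -1014)) + 3095797 = (sqrt(-881078 + 310223) + (-445*(-1416) - 1416*(-1014) - 1014*(-2 - 1416))) + 3095797 = (sqrt(-570855) + (630120 + 1435824 - 1014*(-1418))) + 3095797 = (I*sqrt(570855) + (630120 + 1435824 + 1437852)) + 3095797 = (I*sqrt(570855) + 3503796) + 3095797 = (3503796 + I*sqrt(570855)) + 3095797 = 6599593 + I*sqrt(570855)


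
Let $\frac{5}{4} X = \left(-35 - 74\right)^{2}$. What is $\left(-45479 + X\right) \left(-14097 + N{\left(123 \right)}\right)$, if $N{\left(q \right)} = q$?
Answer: $\frac{2513517354}{5} \approx 5.027 \cdot 10^{8}$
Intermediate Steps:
$X = \frac{47524}{5}$ ($X = \frac{4 \left(-35 - 74\right)^{2}}{5} = \frac{4 \left(-109\right)^{2}}{5} = \frac{4}{5} \cdot 11881 = \frac{47524}{5} \approx 9504.8$)
$\left(-45479 + X\right) \left(-14097 + N{\left(123 \right)}\right) = \left(-45479 + \frac{47524}{5}\right) \left(-14097 + 123\right) = \left(- \frac{179871}{5}\right) \left(-13974\right) = \frac{2513517354}{5}$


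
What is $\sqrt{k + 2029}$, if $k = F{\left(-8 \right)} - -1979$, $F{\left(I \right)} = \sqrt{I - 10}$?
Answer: $\sqrt{4008 + 3 i \sqrt{2}} \approx 63.309 + 0.0335 i$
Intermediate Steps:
$F{\left(I \right)} = \sqrt{-10 + I}$
$k = 1979 + 3 i \sqrt{2}$ ($k = \sqrt{-10 - 8} - -1979 = \sqrt{-18} + 1979 = 3 i \sqrt{2} + 1979 = 1979 + 3 i \sqrt{2} \approx 1979.0 + 4.2426 i$)
$\sqrt{k + 2029} = \sqrt{\left(1979 + 3 i \sqrt{2}\right) + 2029} = \sqrt{4008 + 3 i \sqrt{2}}$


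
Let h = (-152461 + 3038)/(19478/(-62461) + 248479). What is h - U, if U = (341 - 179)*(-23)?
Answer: 57819033962563/15520227341 ≈ 3725.4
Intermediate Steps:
h = -9333110003/15520227341 (h = -149423/(19478*(-1/62461) + 248479) = -149423/(-19478/62461 + 248479) = -149423/15520227341/62461 = -149423*62461/15520227341 = -9333110003/15520227341 ≈ -0.60135)
U = -3726 (U = 162*(-23) = -3726)
h - U = -9333110003/15520227341 - 1*(-3726) = -9333110003/15520227341 + 3726 = 57819033962563/15520227341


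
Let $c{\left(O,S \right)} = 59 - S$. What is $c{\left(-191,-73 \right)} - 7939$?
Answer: $-7807$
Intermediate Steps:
$c{\left(-191,-73 \right)} - 7939 = \left(59 - -73\right) - 7939 = \left(59 + 73\right) - 7939 = 132 - 7939 = -7807$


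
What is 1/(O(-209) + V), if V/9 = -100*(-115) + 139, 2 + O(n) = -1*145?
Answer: 1/104604 ≈ 9.5599e-6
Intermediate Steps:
O(n) = -147 (O(n) = -2 - 1*145 = -2 - 145 = -147)
V = 104751 (V = 9*(-100*(-115) + 139) = 9*(11500 + 139) = 9*11639 = 104751)
1/(O(-209) + V) = 1/(-147 + 104751) = 1/104604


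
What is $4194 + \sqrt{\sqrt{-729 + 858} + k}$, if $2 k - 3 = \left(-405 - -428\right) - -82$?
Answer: $4194 + \sqrt{54 + \sqrt{129}} \approx 4202.1$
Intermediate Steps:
$k = 54$ ($k = \frac{3}{2} + \frac{\left(-405 - -428\right) - -82}{2} = \frac{3}{2} + \frac{\left(-405 + 428\right) + 82}{2} = \frac{3}{2} + \frac{23 + 82}{2} = \frac{3}{2} + \frac{1}{2} \cdot 105 = \frac{3}{2} + \frac{105}{2} = 54$)
$4194 + \sqrt{\sqrt{-729 + 858} + k} = 4194 + \sqrt{\sqrt{-729 + 858} + 54} = 4194 + \sqrt{\sqrt{129} + 54} = 4194 + \sqrt{54 + \sqrt{129}}$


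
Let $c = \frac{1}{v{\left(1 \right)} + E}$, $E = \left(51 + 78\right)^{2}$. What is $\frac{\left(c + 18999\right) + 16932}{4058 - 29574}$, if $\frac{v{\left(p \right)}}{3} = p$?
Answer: $- \frac{598035565}{424688304} \approx -1.4082$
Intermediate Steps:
$E = 16641$ ($E = 129^{2} = 16641$)
$v{\left(p \right)} = 3 p$
$c = \frac{1}{16644}$ ($c = \frac{1}{3 \cdot 1 + 16641} = \frac{1}{3 + 16641} = \frac{1}{16644} \approx 6.0082 \cdot 10^{-5}$)
$\frac{\left(c + 18999\right) + 16932}{4058 - 29574} = \frac{\left(\frac{1}{16644} + 18999\right) + 16932}{4058 - 29574} = \frac{\frac{316219357}{16644} + 16932}{-25516} = \frac{598035565}{16644} \left(- \frac{1}{25516}\right) = - \frac{598035565}{424688304}$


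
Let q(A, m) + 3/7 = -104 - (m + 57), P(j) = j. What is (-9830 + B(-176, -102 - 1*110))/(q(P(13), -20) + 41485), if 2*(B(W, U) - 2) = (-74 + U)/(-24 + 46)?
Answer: -137683/578810 ≈ -0.23787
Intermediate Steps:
B(W, U) = 7/22 + U/44 (B(W, U) = 2 + ((-74 + U)/(-24 + 46))/2 = 2 + ((-74 + U)/22)/2 = 2 + ((-74 + U)*(1/22))/2 = 2 + (-37/11 + U/22)/2 = 2 + (-37/22 + U/44) = 7/22 + U/44)
q(A, m) = -1130/7 - m (q(A, m) = -3/7 + (-104 - (m + 57)) = -3/7 + (-104 - (57 + m)) = -3/7 + (-104 + (-57 - m)) = -3/7 + (-161 - m) = -1130/7 - m)
(-9830 + B(-176, -102 - 1*110))/(q(P(13), -20) + 41485) = (-9830 + (7/22 + (-102 - 1*110)/44))/((-1130/7 - 1*(-20)) + 41485) = (-9830 + (7/22 + (-102 - 110)/44))/((-1130/7 + 20) + 41485) = (-9830 + (7/22 + (1/44)*(-212)))/(-990/7 + 41485) = (-9830 + (7/22 - 53/11))/(289405/7) = (-9830 - 9/2)*(7/289405) = -19669/2*7/289405 = -137683/578810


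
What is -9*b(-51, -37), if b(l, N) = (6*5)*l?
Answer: 13770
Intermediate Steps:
b(l, N) = 30*l
-9*b(-51, -37) = -270*(-51) = -9*(-1530) = 13770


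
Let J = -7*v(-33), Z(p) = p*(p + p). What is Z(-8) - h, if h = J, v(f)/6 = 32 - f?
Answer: 2858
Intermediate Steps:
v(f) = 192 - 6*f (v(f) = 6*(32 - f) = 192 - 6*f)
Z(p) = 2*p² (Z(p) = p*(2*p) = 2*p²)
J = -2730 (J = -7*(192 - 6*(-33)) = -7*(192 + 198) = -7*390 = -2730)
h = -2730
Z(-8) - h = 2*(-8)² - 1*(-2730) = 2*64 + 2730 = 128 + 2730 = 2858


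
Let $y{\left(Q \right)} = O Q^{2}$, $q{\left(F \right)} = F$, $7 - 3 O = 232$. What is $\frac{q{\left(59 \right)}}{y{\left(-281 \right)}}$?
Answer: $- \frac{59}{5922075} \approx -9.9627 \cdot 10^{-6}$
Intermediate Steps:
$O = -75$ ($O = \frac{7}{3} - \frac{232}{3} = -75$)
$y{\left(Q \right)} = - 75 Q^{2}$
$\frac{q{\left(59 \right)}}{y{\left(-281 \right)}} = \frac{59}{\left(-75\right) \left(-281\right)^{2}} = \frac{59}{\left(-75\right) 78961} = \frac{59}{-5922075} = 59 \left(- \frac{1}{5922075}\right) = - \frac{59}{5922075}$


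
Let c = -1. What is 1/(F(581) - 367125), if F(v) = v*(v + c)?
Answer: -1/30145 ≈ -3.3173e-5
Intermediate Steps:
F(v) = v*(-1 + v) (F(v) = v*(v - 1) = v*(-1 + v))
1/(F(581) - 367125) = 1/(581*(-1 + 581) - 367125) = 1/(581*580 - 367125) = 1/(336980 - 367125) = 1/(-30145) = -1/30145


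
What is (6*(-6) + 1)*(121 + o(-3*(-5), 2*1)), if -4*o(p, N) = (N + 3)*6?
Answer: -7945/2 ≈ -3972.5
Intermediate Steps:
o(p, N) = -9/2 - 3*N/2 (o(p, N) = -(N + 3)*6/4 = -(3 + N)*6/4 = -(18 + 6*N)/4 = -9/2 - 3*N/2)
(6*(-6) + 1)*(121 + o(-3*(-5), 2*1)) = (6*(-6) + 1)*(121 + (-9/2 - 3)) = (-36 + 1)*(121 + (-9/2 - 3/2*2)) = -35*(121 + (-9/2 - 3)) = -35*(121 - 15/2) = -35*227/2 = -7945/2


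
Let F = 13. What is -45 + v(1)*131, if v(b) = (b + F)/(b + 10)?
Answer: 1339/11 ≈ 121.73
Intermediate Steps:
v(b) = (13 + b)/(10 + b) (v(b) = (b + 13)/(b + 10) = (13 + b)/(10 + b))
-45 + v(1)*131 = -45 + ((13 + 1)/(10 + 1))*131 = -45 + (14/11)*131 = -45 + 1834/11 = 1339/11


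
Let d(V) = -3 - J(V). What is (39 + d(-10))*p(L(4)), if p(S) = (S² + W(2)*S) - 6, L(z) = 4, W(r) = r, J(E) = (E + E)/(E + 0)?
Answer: 612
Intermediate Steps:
J(E) = 2 (J(E) = (2*E)/E = 2)
p(S) = -6 + S² + 2*S (p(S) = (S² + 2*S) - 6 = -6 + S² + 2*S)
d(V) = -5 (d(V) = -3 - 1*2 = -3 - 2 = -5)
(39 + d(-10))*p(L(4)) = (39 - 5)*(-6 + 4² + 2*4) = 34*(-6 + 16 + 8) = 34*18 = 612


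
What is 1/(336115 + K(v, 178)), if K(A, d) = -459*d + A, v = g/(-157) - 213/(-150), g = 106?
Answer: 7850/1997147897 ≈ 3.9306e-6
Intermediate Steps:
v = 5847/7850 (v = 106/(-157) - 213/(-150) = 106*(-1/157) - 213*(-1/150) = -106/157 + 71/50 = 5847/7850 ≈ 0.74484)
K(A, d) = A - 459*d
1/(336115 + K(v, 178)) = 1/(336115 + (5847/7850 - 459*178)) = 1/(336115 + (5847/7850 - 81702)) = 1/(336115 - 641354853/7850) = 1/(1997147897/7850) = 7850/1997147897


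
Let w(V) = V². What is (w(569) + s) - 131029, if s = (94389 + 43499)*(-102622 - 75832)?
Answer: -24606472420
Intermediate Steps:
s = -24606665152 (s = 137888*(-178454) = -24606665152)
(w(569) + s) - 131029 = (569² - 24606665152) - 131029 = (323761 - 24606665152) - 131029 = -24606341391 - 131029 = -24606472420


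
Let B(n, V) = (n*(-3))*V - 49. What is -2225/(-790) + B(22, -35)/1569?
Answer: 1055443/247902 ≈ 4.2575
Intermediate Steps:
B(n, V) = -49 - 3*V*n (B(n, V) = (-3*n)*V - 49 = -3*V*n - 49 = -49 - 3*V*n)
-2225/(-790) + B(22, -35)/1569 = -2225/(-790) + (-49 - 3*(-35)*22)/1569 = -2225*(-1/790) + (-49 + 2310)*(1/1569) = 445/158 + 2261*(1/1569) = 445/158 + 2261/1569 = 1055443/247902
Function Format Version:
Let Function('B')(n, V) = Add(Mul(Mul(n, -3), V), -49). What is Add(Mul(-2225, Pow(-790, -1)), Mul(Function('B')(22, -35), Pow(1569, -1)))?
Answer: Rational(1055443, 247902) ≈ 4.2575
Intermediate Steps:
Function('B')(n, V) = Add(-49, Mul(-3, V, n)) (Function('B')(n, V) = Add(Mul(Mul(-3, n), V), -49) = Add(Mul(-3, V, n), -49) = Add(-49, Mul(-3, V, n)))
Add(Mul(-2225, Pow(-790, -1)), Mul(Function('B')(22, -35), Pow(1569, -1))) = Add(Mul(-2225, Pow(-790, -1)), Mul(Add(-49, Mul(-3, -35, 22)), Pow(1569, -1))) = Add(Mul(-2225, Rational(-1, 790)), Mul(Add(-49, 2310), Rational(1, 1569))) = Add(Rational(445, 158), Mul(2261, Rational(1, 1569))) = Add(Rational(445, 158), Rational(2261, 1569)) = Rational(1055443, 247902)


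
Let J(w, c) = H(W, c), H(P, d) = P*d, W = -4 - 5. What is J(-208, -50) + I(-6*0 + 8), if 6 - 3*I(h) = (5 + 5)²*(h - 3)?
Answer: 856/3 ≈ 285.33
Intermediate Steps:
W = -9
J(w, c) = -9*c
I(h) = 102 - 100*h/3 (I(h) = 2 - (5 + 5)²*(h - 3)/3 = 2 - 10²*(-3 + h)/3 = 2 - 100*(-3 + h)/3 = 2 - (-300 + 100*h)/3 = 2 + (100 - 100*h/3) = 102 - 100*h/3)
J(-208, -50) + I(-6*0 + 8) = -9*(-50) + (102 - 100*(-6*0 + 8)/3) = 450 + (102 - 100*(0 + 8)/3) = 450 + (102 - 100/3*8) = 450 + (102 - 800/3) = 450 - 494/3 = 856/3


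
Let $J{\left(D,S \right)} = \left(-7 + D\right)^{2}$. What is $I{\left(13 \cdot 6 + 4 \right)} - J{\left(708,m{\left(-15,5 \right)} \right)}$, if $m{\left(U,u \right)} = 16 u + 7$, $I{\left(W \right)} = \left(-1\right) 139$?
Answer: $-491540$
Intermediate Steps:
$I{\left(W \right)} = -139$
$m{\left(U,u \right)} = 7 + 16 u$
$I{\left(13 \cdot 6 + 4 \right)} - J{\left(708,m{\left(-15,5 \right)} \right)} = -139 - \left(-7 + 708\right)^{2} = -139 - 701^{2} = -139 - 491401 = -491540$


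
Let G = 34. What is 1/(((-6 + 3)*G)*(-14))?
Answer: 1/1428 ≈ 0.00070028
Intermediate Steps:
1/(((-6 + 3)*G)*(-14)) = 1/(((-6 + 3)*34)*(-14)) = 1/(-3*34*(-14)) = 1/(-102*(-14)) = 1/1428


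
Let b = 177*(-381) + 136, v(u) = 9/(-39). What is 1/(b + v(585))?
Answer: -13/874916 ≈ -1.4859e-5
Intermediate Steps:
v(u) = -3/13 (v(u) = 9*(-1/39) = -3/13)
b = -67301 (b = -67437 + 136 = -67301)
1/(b + v(585)) = 1/(-67301 - 3/13) = 1/(-874916/13) = -13/874916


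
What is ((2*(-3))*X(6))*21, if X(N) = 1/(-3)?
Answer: 42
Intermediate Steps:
X(N) = -1/3
((2*(-3))*X(6))*21 = ((2*(-3))*(-1/3))*21 = -6*(-1/3)*21 = 2*21 = 42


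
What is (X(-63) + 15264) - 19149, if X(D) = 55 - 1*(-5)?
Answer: -3825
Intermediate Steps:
X(D) = 60 (X(D) = 55 + 5 = 60)
(X(-63) + 15264) - 19149 = (60 + 15264) - 19149 = 15324 - 19149 = -3825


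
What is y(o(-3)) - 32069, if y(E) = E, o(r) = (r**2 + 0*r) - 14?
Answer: -32074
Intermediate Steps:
o(r) = -14 + r**2 (o(r) = (r**2 + 0) - 14 = r**2 - 14 = -14 + r**2)
y(o(-3)) - 32069 = (-14 + (-3)**2) - 32069 = (-14 + 9) - 32069 = -5 - 32069 = -32074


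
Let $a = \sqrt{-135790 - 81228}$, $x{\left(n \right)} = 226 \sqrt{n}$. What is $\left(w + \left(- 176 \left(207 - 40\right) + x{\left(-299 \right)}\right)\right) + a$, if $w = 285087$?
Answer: $255695 + i \sqrt{217018} + 226 i \sqrt{299} \approx 2.557 \cdot 10^{5} + 4373.8 i$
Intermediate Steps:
$a = i \sqrt{217018}$ ($a = \sqrt{-217018} = i \sqrt{217018} \approx 465.85 i$)
$\left(w + \left(- 176 \left(207 - 40\right) + x{\left(-299 \right)}\right)\right) + a = \left(285087 - \left(176 \left(207 - 40\right) - 226 i \sqrt{299}\right)\right) + i \sqrt{217018} = \left(285087 + \left(\left(-176\right) 167 + 226 i \sqrt{299}\right)\right) + i \sqrt{217018} = \left(285087 - \left(29392 - 226 i \sqrt{299}\right)\right) + i \sqrt{217018} = \left(255695 + 226 i \sqrt{299}\right) + i \sqrt{217018} = 255695 + i \sqrt{217018} + 226 i \sqrt{299}$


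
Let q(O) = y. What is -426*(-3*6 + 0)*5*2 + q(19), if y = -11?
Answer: 76669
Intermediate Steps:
q(O) = -11
-426*(-3*6 + 0)*5*2 + q(19) = -426*(-3*6 + 0)*5*2 - 11 = -426*(-18 + 0)*5*2 - 11 = -426*(-18*5)*2 - 11 = -(-38340)*2 - 11 = -426*(-180) - 11 = 76680 - 11 = 76669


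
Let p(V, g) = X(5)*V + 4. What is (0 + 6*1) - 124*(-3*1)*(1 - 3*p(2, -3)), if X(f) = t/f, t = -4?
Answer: -11502/5 ≈ -2300.4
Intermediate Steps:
X(f) = -4/f
p(V, g) = 4 - 4*V/5 (p(V, g) = (-4/5)*V + 4 = (-4*⅕)*V + 4 = -4*V/5 + 4 = 4 - 4*V/5)
(0 + 6*1) - 124*(-3*1)*(1 - 3*p(2, -3)) = (0 + 6*1) - 124*(-3*1)*(1 - 3*(4 - ⅘*2)) = (0 + 6) - (-372)*(1 - 3*(4 - 8/5)) = 6 - (-372)*(1 - 3*12/5) = 6 - (-372)*(1 - 36/5) = 6 - (-372)*(-31)/5 = 6 - 124*93/5 = 6 - 11532/5 = -11502/5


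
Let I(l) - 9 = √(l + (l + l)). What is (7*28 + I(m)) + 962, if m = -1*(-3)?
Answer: 1170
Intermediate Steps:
m = 3
I(l) = 9 + √3*√l (I(l) = 9 + √(l + (l + l)) = 9 + √(l + 2*l) = 9 + √(3*l) = 9 + √3*√l)
(7*28 + I(m)) + 962 = (7*28 + (9 + √3*√3)) + 962 = (196 + (9 + 3)) + 962 = (196 + 12) + 962 = 208 + 962 = 1170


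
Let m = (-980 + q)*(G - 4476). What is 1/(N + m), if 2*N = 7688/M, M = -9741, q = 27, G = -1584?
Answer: 9741/56256024536 ≈ 1.7315e-7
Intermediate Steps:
N = -3844/9741 (N = (7688/(-9741))/2 = (7688*(-1/9741))/2 = (½)*(-7688/9741) = -3844/9741 ≈ -0.39462)
m = 5775180 (m = (-980 + 27)*(-1584 - 4476) = -953*(-6060) = 5775180)
1/(N + m) = 1/(-3844/9741 + 5775180) = 1/(56256024536/9741) = 9741/56256024536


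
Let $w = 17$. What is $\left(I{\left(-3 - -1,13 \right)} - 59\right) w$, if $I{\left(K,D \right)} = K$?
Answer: $-1037$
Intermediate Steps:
$\left(I{\left(-3 - -1,13 \right)} - 59\right) w = \left(\left(-3 - -1\right) - 59\right) 17 = \left(\left(-3 + 1\right) - 59\right) 17 = \left(-2 - 59\right) 17 = \left(-61\right) 17 = -1037$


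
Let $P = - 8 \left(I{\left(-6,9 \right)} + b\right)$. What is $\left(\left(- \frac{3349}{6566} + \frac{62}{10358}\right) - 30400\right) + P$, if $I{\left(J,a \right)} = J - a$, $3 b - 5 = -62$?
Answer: $- \frac{1024529241117}{34005314} \approx -30129.0$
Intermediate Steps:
$b = -19$ ($b = \frac{5}{3} + \frac{1}{3} \left(-62\right) = \frac{5}{3} - \frac{62}{3} = -19$)
$P = 272$ ($P = - 8 \left(\left(-6 - 9\right) - 19\right) = - 8 \left(-15 - 19\right) = \left(-8\right) \left(-34\right) = 272$)
$\left(\left(- \frac{3349}{6566} + \frac{62}{10358}\right) - 30400\right) + P = \left(\left(- \frac{3349}{6566} + \frac{62}{10358}\right) - 30400\right) + 272 = \left(\left(\left(-3349\right) \frac{1}{6566} + 62 \cdot \frac{1}{10358}\right) - 30400\right) + 272 = \left(\left(- \frac{3349}{6566} + \frac{31}{5179}\right) - 30400\right) + 272 = \left(- \frac{17140925}{34005314} - 30400\right) + 272 = - \frac{1033778686525}{34005314} + 272 = - \frac{1024529241117}{34005314}$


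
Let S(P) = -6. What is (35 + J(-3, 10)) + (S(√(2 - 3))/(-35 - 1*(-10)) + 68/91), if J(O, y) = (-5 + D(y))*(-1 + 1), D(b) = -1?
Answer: 81871/2275 ≈ 35.987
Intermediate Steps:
J(O, y) = 0 (J(O, y) = (-5 - 1)*(-1 + 1) = -6*0 = 0)
(35 + J(-3, 10)) + (S(√(2 - 3))/(-35 - 1*(-10)) + 68/91) = (35 + 0) + (-6/(-35 - 1*(-10)) + 68/91) = 35 + (-6/(-35 + 10) + 68*(1/91)) = 35 + (-6/(-25) + 68/91) = 35 + (-6*(-1/25) + 68/91) = 35 + (6/25 + 68/91) = 35 + 2246/2275 = 81871/2275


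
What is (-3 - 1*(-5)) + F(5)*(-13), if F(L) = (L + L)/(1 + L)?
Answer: -59/3 ≈ -19.667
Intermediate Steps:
F(L) = 2*L/(1 + L) (F(L) = (2*L)/(1 + L) = 2*L/(1 + L))
(-3 - 1*(-5)) + F(5)*(-13) = (-3 - 1*(-5)) + (2*5/(1 + 5))*(-13) = (-3 + 5) + (2*5/6)*(-13) = 2 + (2*5*(⅙))*(-13) = 2 + (5/3)*(-13) = 2 - 65/3 = -59/3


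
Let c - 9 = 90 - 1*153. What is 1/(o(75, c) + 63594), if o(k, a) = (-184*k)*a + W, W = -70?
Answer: 1/808724 ≈ 1.2365e-6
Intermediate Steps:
c = -54 (c = 9 + (90 - 1*153) = 9 + (90 - 153) = 9 - 63 = -54)
o(k, a) = -70 - 184*a*k (o(k, a) = (-184*k)*a - 70 = -184*a*k - 70 = -70 - 184*a*k)
1/(o(75, c) + 63594) = 1/((-70 - 184*(-54)*75) + 63594) = 1/((-70 + 745200) + 63594) = 1/(745130 + 63594) = 1/808724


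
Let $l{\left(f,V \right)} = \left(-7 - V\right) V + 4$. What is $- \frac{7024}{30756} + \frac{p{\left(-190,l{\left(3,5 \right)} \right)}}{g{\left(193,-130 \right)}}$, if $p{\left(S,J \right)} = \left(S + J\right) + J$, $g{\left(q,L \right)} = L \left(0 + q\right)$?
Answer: $- \frac{20867981}{96458505} \approx -0.21634$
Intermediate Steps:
$l{\left(f,V \right)} = 4 + V \left(-7 - V\right)$ ($l{\left(f,V \right)} = V \left(-7 - V\right) + 4 = 4 + V \left(-7 - V\right)$)
$g{\left(q,L \right)} = L q$
$p{\left(S,J \right)} = S + 2 J$ ($p{\left(S,J \right)} = \left(J + S\right) + J = S + 2 J$)
$- \frac{7024}{30756} + \frac{p{\left(-190,l{\left(3,5 \right)} \right)}}{g{\left(193,-130 \right)}} = - \frac{7024}{30756} + \frac{-190 + 2 \left(4 - 5^{2} - 35\right)}{\left(-130\right) 193} = \left(-7024\right) \frac{1}{30756} + \frac{-190 + 2 \left(4 - 25 - 35\right)}{-25090} = - \frac{1756}{7689} + \left(-190 + 2 \left(4 - 25 - 35\right)\right) \left(- \frac{1}{25090}\right) = - \frac{1756}{7689} + \left(-190 + 2 \left(-56\right)\right) \left(- \frac{1}{25090}\right) = - \frac{1756}{7689} + \left(-190 - 112\right) \left(- \frac{1}{25090}\right) = - \frac{1756}{7689} - - \frac{151}{12545} = - \frac{1756}{7689} + \frac{151}{12545} = - \frac{20867981}{96458505}$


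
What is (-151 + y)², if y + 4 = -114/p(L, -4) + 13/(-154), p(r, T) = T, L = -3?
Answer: 95004009/5929 ≈ 16024.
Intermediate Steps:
y = 1880/77 (y = -4 + (-114/(-4) + 13/(-154)) = -4 + (-114*(-¼) + 13*(-1/154)) = -4 + (57/2 - 13/154) = -4 + 2188/77 = 1880/77 ≈ 24.416)
(-151 + y)² = (-151 + 1880/77)² = (-9747/77)² = 95004009/5929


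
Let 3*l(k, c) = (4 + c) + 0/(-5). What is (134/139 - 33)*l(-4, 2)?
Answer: -8906/139 ≈ -64.072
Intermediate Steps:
l(k, c) = 4/3 + c/3 (l(k, c) = ((4 + c) + 0/(-5))/3 = ((4 + c) + 0*(-1/5))/3 = ((4 + c) + 0)/3 = (4 + c)/3 = 4/3 + c/3)
(134/139 - 33)*l(-4, 2) = (134/139 - 33)*(4/3 + (1/3)*2) = (134*(1/139) - 33)*(4/3 + 2/3) = (134/139 - 33)*2 = -4453/139*2 = -8906/139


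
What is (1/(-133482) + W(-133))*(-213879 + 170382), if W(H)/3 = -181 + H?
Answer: 1823104912455/44494 ≈ 4.0974e+7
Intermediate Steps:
W(H) = -543 + 3*H (W(H) = 3*(-181 + H) = -543 + 3*H)
(1/(-133482) + W(-133))*(-213879 + 170382) = (1/(-133482) + (-543 + 3*(-133)))*(-213879 + 170382) = (-1/133482 + (-543 - 399))*(-43497) = (-1/133482 - 942)*(-43497) = -125740045/133482*(-43497) = 1823104912455/44494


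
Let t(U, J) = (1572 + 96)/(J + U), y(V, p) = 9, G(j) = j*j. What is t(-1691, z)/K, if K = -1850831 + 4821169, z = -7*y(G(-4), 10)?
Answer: -417/1302493213 ≈ -3.2016e-7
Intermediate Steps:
G(j) = j²
z = -63 (z = -7*9 = -63)
K = 2970338
t(U, J) = 1668/(J + U)
t(-1691, z)/K = (1668/(-63 - 1691))/2970338 = (1668/(-1754))*(1/2970338) = (1668*(-1/1754))*(1/2970338) = -834/877*1/2970338 = -417/1302493213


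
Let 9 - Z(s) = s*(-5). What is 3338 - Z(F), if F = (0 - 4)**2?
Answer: 3249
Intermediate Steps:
F = 16 (F = (-4)**2 = 16)
Z(s) = 9 + 5*s (Z(s) = 9 - s*(-5) = 9 - (-5)*s = 9 + 5*s)
3338 - Z(F) = 3338 - (9 + 5*16) = 3338 - (9 + 80) = 3338 - 1*89 = 3338 - 89 = 3249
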